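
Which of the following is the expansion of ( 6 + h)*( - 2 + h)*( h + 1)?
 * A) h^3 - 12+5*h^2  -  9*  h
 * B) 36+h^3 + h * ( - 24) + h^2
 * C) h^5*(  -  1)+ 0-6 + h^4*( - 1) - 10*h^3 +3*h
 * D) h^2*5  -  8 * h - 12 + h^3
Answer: D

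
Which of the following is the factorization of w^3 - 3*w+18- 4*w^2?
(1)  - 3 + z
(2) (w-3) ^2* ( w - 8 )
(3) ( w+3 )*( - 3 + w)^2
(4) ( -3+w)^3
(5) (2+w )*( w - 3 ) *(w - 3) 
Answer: 5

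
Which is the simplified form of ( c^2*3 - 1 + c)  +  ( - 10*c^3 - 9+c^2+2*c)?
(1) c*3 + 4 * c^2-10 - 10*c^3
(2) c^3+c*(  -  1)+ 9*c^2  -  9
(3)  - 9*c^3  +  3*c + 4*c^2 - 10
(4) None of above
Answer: 1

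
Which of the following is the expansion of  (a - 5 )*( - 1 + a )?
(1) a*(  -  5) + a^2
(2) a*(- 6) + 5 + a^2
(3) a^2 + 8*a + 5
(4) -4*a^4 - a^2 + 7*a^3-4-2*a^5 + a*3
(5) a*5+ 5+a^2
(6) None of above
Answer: 2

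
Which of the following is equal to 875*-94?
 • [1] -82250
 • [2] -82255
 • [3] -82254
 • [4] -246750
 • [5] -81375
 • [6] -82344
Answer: 1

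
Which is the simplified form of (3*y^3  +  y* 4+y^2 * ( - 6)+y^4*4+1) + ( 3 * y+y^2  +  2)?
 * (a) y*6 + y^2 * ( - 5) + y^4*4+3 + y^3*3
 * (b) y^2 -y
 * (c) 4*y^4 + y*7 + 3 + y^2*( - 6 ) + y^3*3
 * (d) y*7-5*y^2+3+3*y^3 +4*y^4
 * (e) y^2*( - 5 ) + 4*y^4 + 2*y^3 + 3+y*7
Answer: d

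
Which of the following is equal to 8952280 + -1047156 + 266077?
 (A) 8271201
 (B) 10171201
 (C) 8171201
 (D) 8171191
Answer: C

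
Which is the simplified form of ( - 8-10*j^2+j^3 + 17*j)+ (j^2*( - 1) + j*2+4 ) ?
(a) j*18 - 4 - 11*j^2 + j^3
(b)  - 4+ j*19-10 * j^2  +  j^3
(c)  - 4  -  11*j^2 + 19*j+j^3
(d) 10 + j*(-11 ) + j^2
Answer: c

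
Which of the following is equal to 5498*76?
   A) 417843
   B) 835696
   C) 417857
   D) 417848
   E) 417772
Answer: D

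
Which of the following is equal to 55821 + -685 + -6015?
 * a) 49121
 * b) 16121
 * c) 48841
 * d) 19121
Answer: a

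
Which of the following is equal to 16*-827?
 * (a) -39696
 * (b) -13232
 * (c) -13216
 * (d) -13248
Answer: b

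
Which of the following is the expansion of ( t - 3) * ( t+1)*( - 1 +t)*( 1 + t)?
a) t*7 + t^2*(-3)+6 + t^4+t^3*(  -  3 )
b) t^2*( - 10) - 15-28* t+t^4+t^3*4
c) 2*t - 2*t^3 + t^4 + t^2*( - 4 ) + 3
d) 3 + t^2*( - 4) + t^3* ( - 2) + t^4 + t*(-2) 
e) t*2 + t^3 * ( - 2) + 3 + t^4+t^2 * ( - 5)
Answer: c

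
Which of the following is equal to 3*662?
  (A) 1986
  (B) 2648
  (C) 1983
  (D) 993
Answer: A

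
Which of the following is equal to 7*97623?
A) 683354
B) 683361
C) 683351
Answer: B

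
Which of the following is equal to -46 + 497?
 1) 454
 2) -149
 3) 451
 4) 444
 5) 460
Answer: 3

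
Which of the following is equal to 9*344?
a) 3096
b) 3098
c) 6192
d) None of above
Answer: a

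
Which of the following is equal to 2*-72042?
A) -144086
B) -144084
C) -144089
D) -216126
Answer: B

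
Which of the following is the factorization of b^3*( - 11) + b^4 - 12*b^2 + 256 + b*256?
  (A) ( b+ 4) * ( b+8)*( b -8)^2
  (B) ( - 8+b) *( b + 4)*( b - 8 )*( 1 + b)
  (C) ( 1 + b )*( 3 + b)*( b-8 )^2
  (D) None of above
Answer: B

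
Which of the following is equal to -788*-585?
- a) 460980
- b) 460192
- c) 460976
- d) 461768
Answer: a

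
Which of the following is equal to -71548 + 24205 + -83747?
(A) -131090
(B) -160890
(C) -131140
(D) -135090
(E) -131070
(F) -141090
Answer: A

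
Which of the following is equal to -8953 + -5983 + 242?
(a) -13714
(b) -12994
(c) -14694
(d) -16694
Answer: c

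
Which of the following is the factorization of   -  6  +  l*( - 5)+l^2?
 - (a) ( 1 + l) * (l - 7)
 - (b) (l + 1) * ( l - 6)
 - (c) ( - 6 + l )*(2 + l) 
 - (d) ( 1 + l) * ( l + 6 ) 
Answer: b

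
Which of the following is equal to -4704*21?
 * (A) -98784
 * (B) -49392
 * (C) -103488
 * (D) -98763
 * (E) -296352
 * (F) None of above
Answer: A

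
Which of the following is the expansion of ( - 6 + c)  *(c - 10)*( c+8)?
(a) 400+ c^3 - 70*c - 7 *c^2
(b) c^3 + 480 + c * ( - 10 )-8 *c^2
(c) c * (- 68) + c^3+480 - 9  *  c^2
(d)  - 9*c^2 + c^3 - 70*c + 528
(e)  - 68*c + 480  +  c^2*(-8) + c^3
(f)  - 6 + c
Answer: e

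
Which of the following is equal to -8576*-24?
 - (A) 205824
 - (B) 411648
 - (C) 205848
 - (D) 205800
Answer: A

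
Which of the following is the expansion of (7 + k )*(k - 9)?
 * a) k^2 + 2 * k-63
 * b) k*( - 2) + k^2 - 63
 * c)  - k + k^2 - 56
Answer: b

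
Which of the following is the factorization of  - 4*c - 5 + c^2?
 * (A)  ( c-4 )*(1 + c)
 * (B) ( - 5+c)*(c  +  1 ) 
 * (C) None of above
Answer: B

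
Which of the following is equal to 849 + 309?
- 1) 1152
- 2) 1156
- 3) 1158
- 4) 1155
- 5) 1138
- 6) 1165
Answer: 3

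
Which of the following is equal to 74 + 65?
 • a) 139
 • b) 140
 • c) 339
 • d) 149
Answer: a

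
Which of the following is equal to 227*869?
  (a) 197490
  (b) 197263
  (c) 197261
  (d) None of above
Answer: b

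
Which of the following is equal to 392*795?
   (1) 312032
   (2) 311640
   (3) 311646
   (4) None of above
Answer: 2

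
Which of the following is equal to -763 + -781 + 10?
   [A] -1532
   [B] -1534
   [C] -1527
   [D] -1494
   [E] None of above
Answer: B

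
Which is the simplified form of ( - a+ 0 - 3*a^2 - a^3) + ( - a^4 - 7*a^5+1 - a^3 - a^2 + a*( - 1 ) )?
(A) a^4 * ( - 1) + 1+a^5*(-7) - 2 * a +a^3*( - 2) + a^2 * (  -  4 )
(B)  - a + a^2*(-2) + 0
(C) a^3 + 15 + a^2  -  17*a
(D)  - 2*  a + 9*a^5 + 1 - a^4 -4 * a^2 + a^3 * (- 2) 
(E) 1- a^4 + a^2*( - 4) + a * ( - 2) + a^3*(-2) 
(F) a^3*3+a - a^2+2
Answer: A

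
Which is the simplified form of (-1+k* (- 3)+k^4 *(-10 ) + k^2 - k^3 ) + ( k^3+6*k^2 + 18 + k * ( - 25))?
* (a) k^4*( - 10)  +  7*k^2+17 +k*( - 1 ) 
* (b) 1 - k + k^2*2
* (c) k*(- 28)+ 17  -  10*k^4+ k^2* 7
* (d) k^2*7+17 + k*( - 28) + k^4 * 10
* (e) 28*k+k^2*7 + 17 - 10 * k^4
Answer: c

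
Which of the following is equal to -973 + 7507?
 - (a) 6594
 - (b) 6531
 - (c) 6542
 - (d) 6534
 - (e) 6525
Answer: d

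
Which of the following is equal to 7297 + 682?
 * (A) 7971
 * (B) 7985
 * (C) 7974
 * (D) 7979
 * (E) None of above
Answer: D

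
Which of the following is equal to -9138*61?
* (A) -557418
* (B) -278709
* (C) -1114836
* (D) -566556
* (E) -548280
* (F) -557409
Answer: A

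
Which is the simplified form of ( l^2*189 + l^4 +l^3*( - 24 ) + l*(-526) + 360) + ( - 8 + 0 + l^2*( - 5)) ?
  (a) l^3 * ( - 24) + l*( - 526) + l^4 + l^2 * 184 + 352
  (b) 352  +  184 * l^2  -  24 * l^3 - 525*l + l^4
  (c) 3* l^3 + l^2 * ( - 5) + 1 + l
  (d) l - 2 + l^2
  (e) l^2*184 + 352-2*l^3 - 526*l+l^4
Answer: a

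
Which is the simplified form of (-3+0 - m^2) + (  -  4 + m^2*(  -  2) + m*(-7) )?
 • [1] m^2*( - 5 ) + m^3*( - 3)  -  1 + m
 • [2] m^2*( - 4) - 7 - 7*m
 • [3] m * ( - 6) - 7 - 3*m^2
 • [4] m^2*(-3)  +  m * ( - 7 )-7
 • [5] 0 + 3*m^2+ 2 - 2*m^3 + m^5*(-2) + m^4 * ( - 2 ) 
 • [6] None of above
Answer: 4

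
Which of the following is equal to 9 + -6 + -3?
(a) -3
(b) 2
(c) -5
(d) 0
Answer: d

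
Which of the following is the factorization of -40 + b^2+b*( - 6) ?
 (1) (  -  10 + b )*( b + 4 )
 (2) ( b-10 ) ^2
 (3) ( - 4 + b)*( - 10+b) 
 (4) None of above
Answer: 1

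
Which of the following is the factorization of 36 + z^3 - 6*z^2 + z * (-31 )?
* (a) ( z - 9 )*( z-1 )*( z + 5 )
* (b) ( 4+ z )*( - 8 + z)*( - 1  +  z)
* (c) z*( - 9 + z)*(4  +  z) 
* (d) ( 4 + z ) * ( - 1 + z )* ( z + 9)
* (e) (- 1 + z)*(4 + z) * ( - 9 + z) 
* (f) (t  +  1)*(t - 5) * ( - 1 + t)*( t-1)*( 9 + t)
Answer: e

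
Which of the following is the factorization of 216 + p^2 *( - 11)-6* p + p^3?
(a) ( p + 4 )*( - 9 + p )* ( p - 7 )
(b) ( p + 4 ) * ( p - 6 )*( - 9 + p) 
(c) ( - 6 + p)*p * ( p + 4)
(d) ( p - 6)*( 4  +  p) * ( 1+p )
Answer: b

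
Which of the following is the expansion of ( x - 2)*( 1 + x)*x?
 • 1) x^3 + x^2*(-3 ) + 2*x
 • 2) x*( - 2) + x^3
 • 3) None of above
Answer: 3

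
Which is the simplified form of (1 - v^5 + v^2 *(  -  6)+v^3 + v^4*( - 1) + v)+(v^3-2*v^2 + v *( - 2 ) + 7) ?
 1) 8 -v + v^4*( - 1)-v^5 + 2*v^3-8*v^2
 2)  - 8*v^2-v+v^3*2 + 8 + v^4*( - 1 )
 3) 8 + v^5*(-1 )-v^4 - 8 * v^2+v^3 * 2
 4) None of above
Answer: 1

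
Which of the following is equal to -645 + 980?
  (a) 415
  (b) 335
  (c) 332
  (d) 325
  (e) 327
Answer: b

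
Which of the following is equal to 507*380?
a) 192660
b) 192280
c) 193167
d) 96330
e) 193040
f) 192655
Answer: a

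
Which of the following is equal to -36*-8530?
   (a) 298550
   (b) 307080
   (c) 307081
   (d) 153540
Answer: b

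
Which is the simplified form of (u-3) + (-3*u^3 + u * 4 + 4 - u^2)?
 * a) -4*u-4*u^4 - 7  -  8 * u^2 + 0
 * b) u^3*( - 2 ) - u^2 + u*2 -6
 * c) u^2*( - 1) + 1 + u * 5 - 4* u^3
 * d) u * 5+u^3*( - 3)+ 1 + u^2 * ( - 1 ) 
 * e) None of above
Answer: d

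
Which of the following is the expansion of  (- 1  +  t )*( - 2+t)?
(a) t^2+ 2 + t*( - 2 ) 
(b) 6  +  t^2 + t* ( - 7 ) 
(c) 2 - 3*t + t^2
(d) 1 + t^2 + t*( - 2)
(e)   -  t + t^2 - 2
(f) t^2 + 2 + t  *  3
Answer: c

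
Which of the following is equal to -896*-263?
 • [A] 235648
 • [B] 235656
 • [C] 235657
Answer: A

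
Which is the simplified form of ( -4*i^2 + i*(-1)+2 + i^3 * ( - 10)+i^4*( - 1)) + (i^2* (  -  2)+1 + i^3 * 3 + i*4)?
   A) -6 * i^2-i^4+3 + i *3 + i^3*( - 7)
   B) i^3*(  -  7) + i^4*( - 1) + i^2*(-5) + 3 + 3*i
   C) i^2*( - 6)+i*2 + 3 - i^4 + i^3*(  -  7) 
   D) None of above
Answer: A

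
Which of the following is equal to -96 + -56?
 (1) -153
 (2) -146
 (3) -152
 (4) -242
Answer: 3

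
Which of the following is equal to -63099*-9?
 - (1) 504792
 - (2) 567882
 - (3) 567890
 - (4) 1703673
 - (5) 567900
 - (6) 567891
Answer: 6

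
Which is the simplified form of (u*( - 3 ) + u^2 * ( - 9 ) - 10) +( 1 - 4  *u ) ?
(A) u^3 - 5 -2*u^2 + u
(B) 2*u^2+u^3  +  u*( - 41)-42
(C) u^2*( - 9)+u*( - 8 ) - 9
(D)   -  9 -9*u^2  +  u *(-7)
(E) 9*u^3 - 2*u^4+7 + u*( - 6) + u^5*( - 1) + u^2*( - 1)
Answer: D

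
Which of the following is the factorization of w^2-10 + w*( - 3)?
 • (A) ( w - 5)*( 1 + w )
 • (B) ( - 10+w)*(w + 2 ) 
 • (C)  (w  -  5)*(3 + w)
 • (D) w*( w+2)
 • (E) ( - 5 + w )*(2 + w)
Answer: E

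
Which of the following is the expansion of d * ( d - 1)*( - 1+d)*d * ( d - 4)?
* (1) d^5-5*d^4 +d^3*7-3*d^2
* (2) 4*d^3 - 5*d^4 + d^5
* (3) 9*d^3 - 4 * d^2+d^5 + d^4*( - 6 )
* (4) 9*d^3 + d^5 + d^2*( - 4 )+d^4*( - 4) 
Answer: 3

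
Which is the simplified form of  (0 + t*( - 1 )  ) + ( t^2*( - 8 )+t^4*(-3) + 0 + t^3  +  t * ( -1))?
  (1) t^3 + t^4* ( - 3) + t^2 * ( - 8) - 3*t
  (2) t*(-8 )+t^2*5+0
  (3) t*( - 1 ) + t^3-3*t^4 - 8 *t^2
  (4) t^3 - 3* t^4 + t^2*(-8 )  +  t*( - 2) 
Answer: 4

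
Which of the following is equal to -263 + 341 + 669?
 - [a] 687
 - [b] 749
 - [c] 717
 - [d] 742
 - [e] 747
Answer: e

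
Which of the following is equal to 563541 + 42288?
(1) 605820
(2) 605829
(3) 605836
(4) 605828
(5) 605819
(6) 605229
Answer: 2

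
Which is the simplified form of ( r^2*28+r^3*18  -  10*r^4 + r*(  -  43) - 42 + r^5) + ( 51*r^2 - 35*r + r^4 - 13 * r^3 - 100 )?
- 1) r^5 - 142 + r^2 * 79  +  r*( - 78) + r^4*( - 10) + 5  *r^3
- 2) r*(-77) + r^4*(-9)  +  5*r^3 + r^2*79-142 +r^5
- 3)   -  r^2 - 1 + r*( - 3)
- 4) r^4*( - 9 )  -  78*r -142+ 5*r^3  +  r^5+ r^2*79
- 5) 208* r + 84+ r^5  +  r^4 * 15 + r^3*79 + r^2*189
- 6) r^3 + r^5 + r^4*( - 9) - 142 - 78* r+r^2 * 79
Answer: 4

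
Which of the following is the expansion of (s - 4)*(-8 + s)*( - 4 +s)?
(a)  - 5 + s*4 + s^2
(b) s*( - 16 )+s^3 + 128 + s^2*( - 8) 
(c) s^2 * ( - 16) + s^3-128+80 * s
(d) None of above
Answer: c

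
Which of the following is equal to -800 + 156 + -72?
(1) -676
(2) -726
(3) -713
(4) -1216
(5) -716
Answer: 5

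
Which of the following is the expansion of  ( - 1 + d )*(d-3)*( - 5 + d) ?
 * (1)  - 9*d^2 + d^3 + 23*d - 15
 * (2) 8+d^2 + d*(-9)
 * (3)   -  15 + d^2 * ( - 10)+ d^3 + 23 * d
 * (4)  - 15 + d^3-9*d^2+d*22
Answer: 1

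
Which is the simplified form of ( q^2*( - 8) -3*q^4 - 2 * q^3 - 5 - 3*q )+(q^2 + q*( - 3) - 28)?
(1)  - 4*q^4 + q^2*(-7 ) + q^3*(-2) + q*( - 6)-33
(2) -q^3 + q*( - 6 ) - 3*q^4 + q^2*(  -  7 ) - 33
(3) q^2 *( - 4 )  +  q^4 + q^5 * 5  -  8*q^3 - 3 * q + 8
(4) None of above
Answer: 4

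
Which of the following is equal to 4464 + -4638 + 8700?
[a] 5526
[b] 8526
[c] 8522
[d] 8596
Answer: b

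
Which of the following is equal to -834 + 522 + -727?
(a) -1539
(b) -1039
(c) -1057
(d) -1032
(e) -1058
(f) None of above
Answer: b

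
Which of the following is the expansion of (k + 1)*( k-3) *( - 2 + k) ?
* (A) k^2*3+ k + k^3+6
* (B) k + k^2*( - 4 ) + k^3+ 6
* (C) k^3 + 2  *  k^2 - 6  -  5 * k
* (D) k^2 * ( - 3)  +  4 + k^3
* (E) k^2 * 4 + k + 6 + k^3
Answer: B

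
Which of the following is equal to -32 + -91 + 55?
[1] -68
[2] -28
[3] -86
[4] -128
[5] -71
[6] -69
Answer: 1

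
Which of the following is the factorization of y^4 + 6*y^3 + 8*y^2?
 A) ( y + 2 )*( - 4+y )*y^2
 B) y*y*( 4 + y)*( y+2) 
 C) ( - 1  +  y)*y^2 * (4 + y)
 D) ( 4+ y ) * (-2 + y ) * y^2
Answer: B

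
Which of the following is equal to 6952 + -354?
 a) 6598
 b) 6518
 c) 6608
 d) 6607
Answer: a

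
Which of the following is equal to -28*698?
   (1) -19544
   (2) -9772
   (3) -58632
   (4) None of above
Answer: 1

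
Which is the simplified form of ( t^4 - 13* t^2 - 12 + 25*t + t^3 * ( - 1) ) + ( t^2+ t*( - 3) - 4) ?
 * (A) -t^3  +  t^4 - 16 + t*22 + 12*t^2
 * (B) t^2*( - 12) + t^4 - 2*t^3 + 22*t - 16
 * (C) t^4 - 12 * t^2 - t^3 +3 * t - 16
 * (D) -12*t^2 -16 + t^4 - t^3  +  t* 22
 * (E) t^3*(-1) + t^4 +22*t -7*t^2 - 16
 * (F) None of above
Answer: D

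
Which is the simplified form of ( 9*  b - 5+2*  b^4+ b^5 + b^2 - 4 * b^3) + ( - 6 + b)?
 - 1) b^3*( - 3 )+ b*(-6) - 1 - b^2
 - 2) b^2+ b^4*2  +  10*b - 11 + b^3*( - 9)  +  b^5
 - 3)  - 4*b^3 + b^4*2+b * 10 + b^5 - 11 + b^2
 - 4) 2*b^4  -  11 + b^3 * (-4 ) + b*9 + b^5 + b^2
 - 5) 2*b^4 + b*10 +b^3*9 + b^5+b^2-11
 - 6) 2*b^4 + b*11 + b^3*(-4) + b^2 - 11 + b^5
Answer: 3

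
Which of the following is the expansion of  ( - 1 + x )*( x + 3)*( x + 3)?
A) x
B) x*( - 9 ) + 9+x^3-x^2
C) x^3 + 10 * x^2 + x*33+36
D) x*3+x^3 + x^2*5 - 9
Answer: D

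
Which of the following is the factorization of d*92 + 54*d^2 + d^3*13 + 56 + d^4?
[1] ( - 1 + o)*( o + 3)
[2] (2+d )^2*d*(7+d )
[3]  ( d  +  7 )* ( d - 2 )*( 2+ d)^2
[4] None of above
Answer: 4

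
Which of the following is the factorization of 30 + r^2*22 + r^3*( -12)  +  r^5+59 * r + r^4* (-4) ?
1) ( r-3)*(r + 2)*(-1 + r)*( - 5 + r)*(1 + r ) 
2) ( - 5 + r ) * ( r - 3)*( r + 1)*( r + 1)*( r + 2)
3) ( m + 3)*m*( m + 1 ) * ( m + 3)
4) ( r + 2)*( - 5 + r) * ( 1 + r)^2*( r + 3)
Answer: 2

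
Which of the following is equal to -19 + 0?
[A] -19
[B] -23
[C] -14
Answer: A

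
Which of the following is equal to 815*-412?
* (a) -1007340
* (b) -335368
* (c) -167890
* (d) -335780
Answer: d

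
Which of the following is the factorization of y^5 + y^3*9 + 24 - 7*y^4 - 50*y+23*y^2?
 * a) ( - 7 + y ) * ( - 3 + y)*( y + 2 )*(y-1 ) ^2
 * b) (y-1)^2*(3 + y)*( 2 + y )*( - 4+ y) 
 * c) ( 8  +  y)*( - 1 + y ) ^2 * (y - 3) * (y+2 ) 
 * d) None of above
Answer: d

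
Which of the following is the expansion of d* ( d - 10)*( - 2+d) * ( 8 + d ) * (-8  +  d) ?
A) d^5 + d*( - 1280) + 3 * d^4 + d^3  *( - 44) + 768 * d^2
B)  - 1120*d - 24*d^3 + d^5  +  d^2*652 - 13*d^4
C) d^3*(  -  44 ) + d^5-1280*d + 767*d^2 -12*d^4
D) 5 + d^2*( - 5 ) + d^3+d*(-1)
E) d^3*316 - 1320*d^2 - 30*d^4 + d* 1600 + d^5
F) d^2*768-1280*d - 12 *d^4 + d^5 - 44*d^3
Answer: F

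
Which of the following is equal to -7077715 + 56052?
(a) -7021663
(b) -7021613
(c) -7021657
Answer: a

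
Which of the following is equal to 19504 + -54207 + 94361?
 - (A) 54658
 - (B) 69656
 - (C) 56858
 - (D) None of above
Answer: D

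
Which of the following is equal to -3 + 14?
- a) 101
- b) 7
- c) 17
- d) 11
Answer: d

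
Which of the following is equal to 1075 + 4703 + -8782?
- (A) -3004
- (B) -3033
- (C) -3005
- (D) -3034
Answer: A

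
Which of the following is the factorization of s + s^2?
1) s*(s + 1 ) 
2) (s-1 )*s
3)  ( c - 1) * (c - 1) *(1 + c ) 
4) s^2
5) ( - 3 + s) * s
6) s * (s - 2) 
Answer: 1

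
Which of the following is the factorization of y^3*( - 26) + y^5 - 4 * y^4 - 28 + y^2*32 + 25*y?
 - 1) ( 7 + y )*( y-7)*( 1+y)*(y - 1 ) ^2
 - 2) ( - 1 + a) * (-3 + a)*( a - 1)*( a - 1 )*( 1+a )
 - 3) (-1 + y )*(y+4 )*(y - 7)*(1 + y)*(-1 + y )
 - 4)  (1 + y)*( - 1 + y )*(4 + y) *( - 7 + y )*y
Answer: 3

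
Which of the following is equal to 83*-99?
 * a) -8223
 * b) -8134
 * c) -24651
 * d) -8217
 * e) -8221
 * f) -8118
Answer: d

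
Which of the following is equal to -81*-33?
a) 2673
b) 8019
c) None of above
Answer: a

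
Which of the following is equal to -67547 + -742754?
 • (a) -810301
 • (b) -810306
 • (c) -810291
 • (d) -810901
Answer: a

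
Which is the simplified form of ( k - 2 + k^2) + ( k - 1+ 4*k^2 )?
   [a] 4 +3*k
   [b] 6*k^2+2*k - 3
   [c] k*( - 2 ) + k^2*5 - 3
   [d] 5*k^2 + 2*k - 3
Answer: d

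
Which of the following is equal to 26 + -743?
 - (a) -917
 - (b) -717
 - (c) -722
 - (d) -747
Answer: b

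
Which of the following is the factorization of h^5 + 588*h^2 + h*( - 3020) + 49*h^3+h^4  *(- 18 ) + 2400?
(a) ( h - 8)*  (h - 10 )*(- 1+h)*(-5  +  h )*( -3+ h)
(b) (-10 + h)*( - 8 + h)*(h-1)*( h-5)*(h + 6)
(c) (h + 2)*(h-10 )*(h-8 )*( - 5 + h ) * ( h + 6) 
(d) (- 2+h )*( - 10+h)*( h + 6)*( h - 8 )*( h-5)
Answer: b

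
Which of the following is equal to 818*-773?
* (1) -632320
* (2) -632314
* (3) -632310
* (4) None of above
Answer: 2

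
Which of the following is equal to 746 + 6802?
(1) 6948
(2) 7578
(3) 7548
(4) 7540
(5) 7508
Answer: 3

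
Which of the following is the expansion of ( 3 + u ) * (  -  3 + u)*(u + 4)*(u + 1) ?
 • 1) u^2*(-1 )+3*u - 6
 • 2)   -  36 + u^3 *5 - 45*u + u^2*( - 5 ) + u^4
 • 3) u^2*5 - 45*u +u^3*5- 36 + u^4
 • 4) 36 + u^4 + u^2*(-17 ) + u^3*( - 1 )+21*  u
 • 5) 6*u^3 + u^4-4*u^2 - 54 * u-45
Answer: 2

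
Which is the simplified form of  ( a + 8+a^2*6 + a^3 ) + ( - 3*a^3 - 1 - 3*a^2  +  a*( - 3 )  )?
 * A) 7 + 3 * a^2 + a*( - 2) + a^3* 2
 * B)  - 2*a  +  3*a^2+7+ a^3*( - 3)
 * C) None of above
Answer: C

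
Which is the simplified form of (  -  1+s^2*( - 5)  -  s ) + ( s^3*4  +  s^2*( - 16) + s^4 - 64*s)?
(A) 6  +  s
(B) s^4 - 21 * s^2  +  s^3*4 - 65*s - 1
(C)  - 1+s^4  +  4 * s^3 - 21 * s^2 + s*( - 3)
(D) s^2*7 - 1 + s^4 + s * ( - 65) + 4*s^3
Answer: B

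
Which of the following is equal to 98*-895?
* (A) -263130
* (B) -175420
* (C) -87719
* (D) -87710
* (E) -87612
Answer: D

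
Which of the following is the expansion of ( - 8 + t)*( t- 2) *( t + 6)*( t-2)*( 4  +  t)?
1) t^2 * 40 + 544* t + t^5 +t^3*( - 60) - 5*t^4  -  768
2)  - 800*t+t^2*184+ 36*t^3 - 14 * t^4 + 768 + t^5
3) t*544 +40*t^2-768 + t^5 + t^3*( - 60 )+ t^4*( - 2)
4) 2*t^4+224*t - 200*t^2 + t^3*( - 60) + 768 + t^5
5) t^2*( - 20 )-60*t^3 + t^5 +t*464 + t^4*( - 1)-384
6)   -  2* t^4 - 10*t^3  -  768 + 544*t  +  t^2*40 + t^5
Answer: 3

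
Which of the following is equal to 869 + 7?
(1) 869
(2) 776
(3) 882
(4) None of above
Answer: 4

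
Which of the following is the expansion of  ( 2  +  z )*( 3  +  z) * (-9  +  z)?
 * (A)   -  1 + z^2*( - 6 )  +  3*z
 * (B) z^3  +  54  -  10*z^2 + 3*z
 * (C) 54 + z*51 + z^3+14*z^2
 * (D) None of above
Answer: D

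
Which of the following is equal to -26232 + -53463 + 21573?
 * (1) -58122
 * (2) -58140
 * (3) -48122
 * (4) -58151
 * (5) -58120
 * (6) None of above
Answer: 1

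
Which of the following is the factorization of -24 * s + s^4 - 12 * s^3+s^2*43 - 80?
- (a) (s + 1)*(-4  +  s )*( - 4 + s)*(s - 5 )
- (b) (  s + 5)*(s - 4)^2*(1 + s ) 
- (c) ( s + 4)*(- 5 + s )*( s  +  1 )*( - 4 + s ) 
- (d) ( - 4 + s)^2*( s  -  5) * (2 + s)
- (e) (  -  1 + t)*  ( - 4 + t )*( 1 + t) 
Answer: a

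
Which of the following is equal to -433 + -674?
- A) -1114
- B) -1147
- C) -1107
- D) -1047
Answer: C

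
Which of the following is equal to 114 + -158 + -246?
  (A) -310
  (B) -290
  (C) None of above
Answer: B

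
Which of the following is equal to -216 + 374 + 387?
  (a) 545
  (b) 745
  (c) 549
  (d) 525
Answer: a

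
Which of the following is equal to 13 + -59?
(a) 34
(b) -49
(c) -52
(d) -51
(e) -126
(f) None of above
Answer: f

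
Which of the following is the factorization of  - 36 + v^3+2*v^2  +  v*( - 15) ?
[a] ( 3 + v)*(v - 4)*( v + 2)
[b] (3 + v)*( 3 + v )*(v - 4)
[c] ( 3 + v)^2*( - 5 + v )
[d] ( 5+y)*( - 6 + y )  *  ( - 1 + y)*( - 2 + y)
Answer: b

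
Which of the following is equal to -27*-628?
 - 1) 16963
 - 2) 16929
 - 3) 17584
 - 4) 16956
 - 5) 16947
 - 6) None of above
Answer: 4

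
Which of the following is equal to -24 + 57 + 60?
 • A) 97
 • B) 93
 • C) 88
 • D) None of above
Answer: B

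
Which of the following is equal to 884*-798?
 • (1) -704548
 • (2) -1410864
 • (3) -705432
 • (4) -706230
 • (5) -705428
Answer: 3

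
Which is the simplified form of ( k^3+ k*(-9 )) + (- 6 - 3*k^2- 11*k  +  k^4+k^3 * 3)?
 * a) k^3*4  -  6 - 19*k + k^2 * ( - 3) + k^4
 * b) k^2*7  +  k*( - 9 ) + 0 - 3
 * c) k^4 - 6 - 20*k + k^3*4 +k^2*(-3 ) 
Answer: c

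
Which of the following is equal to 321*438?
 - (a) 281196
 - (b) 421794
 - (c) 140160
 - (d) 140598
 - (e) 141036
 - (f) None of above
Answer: d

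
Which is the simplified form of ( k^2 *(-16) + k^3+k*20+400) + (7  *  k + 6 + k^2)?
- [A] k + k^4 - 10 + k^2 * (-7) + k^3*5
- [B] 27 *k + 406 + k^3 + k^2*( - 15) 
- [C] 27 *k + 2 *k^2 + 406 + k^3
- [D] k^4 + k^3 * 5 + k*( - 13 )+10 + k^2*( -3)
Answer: B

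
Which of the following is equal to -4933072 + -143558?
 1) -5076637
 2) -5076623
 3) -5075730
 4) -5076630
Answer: 4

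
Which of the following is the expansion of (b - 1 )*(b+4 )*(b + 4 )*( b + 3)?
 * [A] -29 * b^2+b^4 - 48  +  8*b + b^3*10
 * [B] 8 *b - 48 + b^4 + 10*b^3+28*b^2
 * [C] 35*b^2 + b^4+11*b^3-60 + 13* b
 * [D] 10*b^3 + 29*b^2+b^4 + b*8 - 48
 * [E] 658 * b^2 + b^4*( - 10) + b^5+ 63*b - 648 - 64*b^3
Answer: D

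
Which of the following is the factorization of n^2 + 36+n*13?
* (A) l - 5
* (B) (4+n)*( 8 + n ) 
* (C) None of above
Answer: C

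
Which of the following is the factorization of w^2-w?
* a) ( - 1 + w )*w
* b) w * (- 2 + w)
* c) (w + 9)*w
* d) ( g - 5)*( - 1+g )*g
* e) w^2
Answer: a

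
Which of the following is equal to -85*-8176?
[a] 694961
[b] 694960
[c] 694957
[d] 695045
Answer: b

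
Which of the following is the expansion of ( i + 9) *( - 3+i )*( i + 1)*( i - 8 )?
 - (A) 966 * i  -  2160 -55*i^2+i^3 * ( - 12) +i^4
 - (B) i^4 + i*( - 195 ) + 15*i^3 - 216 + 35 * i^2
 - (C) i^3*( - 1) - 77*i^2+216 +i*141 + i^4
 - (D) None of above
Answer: C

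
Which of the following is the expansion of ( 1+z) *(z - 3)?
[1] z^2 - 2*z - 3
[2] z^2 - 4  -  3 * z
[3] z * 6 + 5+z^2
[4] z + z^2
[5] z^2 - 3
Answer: 1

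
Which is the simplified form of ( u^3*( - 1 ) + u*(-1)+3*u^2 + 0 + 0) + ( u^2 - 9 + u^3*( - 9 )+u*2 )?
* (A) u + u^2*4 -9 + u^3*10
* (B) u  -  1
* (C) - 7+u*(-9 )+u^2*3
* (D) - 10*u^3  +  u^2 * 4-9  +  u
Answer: D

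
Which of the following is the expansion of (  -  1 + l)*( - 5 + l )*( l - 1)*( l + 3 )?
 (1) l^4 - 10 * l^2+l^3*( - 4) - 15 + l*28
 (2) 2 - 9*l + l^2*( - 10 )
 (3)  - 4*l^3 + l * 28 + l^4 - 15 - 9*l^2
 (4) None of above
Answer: 1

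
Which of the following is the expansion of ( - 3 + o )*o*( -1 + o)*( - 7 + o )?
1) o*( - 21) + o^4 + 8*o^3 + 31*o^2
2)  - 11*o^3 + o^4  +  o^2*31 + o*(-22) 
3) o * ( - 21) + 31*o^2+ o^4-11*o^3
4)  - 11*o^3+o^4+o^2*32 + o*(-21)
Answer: 3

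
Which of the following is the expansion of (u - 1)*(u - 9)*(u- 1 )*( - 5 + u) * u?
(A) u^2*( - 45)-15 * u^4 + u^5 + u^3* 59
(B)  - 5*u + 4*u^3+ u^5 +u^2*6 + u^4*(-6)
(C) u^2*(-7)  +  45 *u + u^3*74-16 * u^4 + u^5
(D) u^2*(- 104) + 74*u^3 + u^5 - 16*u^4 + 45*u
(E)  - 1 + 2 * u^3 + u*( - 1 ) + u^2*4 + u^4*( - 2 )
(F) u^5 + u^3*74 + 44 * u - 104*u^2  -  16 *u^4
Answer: D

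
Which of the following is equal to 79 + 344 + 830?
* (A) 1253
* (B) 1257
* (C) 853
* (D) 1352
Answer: A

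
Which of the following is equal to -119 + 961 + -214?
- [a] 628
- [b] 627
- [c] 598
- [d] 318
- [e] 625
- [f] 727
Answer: a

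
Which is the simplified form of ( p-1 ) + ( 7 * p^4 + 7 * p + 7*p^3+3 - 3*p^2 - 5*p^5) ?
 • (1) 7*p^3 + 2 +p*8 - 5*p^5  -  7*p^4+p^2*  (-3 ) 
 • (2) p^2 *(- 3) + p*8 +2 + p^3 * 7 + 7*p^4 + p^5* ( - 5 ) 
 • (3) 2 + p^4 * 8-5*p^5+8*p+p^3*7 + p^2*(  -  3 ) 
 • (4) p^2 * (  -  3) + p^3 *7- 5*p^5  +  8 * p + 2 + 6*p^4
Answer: 2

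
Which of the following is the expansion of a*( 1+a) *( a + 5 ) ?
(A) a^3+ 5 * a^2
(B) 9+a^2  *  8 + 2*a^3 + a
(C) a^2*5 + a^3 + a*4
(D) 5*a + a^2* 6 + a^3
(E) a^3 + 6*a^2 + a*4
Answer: D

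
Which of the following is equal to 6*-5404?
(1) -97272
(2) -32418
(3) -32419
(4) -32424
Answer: 4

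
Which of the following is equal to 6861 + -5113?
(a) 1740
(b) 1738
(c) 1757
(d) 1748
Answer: d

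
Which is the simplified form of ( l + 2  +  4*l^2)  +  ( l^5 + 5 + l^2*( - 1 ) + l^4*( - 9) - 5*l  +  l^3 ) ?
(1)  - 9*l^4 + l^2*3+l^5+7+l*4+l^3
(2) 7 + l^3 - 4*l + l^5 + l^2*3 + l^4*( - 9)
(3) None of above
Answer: 2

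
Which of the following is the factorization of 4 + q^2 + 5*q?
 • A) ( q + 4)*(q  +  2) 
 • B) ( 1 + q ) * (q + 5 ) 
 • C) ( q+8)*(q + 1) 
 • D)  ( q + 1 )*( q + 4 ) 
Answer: D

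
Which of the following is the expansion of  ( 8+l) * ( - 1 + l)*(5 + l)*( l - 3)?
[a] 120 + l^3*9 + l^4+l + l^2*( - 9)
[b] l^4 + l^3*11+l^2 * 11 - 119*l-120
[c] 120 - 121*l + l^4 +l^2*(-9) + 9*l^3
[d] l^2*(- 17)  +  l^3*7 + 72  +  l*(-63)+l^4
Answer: c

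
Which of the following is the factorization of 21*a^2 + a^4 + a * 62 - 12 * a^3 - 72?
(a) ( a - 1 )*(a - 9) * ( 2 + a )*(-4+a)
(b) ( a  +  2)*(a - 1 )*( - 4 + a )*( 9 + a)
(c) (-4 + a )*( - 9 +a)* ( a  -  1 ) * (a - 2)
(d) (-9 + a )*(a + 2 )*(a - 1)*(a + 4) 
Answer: a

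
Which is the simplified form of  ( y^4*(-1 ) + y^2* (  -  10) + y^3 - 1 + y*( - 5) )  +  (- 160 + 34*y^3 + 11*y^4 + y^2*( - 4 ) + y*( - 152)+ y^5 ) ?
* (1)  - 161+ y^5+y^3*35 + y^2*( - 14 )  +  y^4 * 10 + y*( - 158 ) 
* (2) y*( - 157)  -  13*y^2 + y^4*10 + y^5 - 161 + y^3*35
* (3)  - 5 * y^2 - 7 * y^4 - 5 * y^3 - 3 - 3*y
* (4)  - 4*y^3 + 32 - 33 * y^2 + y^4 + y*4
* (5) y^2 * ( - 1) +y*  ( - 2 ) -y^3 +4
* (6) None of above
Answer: 6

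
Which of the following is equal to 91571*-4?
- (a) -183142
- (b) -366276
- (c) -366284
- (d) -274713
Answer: c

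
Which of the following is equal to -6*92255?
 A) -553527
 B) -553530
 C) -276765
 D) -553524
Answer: B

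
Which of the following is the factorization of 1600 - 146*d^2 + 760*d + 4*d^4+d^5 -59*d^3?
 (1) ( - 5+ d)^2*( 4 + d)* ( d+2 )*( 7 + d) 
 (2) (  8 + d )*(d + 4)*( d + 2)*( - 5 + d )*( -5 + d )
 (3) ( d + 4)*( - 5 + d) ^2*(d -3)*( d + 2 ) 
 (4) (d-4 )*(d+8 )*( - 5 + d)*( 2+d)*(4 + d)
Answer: 2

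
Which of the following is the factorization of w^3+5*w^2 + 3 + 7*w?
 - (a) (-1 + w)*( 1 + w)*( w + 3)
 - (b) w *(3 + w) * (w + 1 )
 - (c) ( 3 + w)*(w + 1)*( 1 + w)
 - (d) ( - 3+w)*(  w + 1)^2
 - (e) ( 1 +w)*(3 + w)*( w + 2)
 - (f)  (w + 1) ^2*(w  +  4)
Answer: c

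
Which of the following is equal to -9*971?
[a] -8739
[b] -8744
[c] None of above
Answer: a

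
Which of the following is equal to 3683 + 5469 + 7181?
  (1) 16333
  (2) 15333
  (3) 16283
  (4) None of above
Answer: 1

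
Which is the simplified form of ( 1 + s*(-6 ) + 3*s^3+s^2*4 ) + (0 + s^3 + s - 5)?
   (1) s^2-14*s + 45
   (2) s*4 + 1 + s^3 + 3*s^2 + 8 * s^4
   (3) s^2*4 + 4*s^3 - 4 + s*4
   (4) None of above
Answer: 4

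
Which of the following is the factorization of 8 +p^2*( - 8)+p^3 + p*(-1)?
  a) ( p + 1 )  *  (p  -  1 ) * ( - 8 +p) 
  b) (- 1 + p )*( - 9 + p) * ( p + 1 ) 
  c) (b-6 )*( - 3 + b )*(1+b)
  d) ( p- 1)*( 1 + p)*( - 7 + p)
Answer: a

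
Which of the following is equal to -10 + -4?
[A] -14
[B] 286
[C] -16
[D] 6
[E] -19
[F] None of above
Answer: A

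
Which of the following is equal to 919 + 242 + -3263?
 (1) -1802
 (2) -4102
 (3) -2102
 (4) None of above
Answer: 3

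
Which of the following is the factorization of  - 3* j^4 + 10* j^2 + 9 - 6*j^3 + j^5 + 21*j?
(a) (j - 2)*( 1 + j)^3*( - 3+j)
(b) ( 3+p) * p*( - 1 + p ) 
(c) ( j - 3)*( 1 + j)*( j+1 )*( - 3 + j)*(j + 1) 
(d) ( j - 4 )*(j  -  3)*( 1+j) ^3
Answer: c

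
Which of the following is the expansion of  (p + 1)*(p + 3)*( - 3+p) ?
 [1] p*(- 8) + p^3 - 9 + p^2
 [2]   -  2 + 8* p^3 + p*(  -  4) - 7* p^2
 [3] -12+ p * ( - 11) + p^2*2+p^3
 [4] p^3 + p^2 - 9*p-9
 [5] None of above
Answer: 4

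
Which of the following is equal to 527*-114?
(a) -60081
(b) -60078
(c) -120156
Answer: b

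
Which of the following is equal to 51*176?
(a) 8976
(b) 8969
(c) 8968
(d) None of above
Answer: a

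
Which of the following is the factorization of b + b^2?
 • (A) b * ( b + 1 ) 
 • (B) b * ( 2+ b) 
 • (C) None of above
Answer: A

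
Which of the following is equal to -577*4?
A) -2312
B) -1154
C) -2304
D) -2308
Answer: D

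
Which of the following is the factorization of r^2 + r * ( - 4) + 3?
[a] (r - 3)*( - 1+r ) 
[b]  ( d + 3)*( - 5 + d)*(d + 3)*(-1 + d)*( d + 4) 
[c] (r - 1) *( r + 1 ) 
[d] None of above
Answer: a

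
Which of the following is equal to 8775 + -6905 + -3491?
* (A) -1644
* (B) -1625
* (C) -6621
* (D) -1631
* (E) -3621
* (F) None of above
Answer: F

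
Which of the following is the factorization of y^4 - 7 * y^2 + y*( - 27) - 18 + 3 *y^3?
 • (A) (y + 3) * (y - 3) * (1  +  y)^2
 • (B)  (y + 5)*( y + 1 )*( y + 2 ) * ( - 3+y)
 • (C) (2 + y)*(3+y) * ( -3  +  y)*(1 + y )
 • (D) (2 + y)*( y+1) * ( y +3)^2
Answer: C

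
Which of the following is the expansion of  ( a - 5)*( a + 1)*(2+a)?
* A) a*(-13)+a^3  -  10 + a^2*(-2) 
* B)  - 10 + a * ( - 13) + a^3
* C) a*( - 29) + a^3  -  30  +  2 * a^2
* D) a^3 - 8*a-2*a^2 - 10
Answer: A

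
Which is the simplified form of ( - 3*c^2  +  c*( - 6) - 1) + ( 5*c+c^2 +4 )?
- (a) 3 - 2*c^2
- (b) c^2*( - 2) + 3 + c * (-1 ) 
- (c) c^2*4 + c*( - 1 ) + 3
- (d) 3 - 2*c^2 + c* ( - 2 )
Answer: b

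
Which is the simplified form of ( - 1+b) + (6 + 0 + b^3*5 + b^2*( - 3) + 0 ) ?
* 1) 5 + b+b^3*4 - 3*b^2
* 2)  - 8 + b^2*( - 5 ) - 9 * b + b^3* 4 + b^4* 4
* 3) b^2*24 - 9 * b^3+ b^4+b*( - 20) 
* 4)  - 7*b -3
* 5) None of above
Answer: 5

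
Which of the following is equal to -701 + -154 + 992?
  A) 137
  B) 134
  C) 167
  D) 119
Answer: A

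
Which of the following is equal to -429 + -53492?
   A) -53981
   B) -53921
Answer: B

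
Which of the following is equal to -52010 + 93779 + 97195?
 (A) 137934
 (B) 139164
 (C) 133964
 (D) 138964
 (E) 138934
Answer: D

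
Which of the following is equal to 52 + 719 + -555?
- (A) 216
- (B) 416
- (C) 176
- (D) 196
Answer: A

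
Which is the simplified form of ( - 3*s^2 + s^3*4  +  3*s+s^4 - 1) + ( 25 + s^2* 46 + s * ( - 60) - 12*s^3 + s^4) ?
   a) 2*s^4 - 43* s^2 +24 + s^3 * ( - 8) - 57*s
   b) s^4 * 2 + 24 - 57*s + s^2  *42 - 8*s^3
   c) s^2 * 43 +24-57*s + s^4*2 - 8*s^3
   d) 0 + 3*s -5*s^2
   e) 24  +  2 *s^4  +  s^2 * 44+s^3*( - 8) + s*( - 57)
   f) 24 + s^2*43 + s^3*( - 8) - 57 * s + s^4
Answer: c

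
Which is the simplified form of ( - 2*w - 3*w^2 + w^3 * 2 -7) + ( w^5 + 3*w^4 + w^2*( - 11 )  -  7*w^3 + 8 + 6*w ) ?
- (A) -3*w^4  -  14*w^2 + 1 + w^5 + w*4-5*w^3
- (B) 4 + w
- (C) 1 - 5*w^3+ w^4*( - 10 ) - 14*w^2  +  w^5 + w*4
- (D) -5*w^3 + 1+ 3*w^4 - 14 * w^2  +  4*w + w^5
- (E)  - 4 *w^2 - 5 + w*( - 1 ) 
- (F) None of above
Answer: D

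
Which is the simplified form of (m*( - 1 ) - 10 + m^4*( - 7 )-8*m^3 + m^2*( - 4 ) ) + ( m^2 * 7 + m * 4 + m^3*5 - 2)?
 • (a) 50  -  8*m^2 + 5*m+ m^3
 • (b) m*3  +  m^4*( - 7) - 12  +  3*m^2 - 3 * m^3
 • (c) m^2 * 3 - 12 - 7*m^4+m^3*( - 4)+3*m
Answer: b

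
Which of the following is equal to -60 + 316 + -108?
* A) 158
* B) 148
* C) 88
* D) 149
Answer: B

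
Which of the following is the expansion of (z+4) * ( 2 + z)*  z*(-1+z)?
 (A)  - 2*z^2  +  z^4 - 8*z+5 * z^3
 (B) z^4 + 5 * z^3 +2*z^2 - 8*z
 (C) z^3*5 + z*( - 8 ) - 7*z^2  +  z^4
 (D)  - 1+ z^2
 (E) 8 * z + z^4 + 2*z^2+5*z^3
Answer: B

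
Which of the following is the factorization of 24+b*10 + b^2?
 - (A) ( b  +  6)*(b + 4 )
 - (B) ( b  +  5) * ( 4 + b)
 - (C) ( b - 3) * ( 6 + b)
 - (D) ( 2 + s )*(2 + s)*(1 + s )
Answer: A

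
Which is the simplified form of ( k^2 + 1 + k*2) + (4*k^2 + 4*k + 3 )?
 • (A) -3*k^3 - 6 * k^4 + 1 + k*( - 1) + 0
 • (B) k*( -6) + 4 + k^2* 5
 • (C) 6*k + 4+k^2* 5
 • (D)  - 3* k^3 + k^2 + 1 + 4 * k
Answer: C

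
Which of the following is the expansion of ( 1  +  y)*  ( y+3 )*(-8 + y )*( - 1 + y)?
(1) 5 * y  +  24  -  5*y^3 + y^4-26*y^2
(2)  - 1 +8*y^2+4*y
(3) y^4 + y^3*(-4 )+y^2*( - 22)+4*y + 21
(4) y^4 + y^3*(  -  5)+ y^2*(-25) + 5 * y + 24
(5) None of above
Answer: 4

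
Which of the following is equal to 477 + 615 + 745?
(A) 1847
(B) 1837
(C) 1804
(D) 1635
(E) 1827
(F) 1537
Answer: B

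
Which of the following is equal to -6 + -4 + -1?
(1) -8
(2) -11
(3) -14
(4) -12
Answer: 2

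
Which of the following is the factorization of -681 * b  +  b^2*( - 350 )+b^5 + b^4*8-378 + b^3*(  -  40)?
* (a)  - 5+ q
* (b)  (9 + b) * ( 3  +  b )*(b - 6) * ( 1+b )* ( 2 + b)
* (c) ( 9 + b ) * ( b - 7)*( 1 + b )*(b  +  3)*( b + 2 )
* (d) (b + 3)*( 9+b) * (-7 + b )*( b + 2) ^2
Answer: c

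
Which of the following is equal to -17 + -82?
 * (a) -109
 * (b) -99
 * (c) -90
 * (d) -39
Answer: b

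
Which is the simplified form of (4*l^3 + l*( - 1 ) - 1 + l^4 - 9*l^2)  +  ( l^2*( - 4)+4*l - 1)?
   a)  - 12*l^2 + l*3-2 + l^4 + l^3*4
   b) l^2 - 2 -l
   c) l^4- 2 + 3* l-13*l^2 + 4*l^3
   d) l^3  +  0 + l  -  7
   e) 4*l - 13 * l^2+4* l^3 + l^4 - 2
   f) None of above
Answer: c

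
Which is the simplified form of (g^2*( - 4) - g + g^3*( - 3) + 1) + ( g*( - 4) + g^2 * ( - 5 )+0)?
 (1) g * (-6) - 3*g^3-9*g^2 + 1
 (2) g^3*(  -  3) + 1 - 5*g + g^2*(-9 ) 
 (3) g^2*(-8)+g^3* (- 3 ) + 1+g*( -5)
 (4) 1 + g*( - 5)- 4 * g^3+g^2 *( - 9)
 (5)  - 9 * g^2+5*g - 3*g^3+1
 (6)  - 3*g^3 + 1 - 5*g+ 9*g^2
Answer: 2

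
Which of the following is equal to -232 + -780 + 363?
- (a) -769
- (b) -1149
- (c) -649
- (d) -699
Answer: c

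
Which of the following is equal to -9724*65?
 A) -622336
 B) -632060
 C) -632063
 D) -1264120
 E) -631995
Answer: B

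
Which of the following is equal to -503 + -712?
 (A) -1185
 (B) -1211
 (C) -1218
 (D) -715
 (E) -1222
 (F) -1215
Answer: F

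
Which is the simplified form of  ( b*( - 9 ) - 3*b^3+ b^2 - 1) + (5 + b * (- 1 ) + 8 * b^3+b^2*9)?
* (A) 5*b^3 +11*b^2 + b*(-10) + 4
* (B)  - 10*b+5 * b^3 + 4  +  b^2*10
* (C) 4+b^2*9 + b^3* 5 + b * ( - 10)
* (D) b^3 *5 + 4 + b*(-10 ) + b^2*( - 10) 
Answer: B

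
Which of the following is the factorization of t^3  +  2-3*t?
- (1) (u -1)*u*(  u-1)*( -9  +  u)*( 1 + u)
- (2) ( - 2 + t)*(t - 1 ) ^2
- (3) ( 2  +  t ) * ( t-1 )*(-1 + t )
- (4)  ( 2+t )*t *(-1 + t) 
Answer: 3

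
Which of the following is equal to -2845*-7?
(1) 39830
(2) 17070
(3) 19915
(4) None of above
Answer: 3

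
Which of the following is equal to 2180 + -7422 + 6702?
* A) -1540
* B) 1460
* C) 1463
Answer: B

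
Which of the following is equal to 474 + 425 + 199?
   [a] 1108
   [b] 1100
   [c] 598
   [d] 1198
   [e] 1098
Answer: e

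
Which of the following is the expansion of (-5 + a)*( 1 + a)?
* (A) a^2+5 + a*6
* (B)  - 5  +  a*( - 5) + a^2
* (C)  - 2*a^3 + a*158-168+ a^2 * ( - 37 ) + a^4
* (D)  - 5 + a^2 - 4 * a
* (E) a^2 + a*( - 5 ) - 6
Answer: D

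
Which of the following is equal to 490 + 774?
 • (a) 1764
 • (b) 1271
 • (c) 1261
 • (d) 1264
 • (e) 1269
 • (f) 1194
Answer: d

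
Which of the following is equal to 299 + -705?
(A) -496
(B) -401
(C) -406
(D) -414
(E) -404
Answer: C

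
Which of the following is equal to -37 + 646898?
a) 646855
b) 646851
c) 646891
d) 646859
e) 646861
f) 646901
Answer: e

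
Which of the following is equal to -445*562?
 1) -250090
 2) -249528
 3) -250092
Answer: 1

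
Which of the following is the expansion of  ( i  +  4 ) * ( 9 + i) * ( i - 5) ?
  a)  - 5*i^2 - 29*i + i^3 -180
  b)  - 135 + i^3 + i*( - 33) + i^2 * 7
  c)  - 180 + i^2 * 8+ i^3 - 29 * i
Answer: c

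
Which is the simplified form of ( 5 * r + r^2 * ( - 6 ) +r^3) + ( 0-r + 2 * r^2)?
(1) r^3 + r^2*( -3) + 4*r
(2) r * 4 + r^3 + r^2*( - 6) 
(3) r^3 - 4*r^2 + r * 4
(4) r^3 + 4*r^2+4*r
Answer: 3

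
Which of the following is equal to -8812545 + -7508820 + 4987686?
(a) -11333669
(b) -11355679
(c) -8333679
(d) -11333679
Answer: d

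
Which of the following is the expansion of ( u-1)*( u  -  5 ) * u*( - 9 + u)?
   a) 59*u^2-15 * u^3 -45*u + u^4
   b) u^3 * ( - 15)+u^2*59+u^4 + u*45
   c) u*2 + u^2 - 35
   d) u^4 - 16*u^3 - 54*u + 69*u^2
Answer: a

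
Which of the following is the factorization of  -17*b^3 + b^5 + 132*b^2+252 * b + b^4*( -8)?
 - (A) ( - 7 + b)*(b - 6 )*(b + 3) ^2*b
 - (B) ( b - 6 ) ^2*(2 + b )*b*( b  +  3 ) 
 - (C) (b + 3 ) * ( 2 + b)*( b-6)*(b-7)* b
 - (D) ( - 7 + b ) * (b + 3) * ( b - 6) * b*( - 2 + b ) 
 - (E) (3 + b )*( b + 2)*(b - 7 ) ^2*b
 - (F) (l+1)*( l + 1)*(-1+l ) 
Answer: C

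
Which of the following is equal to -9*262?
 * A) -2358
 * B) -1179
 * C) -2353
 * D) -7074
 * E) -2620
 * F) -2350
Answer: A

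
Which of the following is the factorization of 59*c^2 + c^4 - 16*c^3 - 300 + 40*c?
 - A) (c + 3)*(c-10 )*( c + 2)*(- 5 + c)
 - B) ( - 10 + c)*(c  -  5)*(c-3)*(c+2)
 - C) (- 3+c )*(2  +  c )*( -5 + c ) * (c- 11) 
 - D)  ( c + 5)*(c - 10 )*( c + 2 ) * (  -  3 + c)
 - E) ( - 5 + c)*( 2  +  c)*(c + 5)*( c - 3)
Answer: B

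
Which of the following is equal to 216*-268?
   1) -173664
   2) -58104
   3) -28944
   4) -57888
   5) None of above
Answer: 4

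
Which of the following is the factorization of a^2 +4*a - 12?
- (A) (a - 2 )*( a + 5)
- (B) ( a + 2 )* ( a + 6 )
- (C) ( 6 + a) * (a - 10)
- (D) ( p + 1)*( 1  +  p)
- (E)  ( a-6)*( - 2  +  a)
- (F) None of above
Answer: F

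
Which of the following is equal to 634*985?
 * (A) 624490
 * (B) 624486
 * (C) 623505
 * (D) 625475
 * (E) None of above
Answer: A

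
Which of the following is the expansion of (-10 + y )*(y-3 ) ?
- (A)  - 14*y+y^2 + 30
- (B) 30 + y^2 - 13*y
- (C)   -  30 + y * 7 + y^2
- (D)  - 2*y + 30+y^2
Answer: B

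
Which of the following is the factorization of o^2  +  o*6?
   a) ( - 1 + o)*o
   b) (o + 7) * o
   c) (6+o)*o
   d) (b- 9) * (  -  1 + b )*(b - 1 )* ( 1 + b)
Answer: c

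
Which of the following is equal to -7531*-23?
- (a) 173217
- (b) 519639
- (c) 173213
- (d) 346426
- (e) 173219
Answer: c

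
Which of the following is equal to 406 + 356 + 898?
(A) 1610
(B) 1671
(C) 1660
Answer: C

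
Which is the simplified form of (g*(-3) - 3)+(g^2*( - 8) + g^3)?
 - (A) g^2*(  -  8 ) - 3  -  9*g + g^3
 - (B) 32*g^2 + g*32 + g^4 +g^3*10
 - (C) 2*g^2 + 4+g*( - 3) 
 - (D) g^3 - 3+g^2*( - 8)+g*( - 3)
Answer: D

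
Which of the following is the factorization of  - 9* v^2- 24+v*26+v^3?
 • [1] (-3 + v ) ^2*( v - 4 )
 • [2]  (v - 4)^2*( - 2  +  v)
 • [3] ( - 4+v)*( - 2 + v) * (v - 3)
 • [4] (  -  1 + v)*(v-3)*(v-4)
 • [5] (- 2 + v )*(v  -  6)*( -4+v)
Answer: 3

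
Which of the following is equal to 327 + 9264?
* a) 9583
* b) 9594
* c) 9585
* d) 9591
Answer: d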